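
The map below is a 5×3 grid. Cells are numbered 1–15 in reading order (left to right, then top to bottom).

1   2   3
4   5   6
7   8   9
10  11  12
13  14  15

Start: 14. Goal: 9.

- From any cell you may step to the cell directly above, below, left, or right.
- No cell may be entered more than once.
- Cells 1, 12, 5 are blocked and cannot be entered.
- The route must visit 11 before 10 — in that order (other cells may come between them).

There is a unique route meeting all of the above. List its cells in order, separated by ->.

The waypoints must appear in the order 11, 10, with no cell reused.
Route from 14: up to 11, left to 10, up to 7, 2× right (reaching 9) — 5 moves in all.
Check: order respected (11 at step 1, 10 at step 2).

14 -> 11 -> 10 -> 7 -> 8 -> 9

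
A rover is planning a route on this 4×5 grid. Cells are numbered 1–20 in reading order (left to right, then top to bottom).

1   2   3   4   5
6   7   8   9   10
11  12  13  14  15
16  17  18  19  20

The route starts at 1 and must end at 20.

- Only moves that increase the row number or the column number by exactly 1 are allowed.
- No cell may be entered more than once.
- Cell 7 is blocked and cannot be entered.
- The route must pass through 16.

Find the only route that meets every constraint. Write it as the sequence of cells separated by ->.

1 -> 6 -> 11 -> 16 -> 17 -> 18 -> 19 -> 20

Moves only go right or down, so the column and row indices never decrease.
Route from 1: down 3 to 16, right 4 to 20 — 7 moves in all.
Check: all required cells visited.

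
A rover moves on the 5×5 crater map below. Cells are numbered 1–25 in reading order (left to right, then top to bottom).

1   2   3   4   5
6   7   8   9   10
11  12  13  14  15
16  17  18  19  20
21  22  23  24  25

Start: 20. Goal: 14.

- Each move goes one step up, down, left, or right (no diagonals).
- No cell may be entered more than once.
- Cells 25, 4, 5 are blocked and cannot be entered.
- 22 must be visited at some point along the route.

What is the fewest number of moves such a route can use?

8

Any route passes through 22 somewhere between 20 and 14. Summing Manhattan distances along the two legs (20 → 22 → 14) gives a lower bound of 4 + 4 = 8 moves.
A route of 8 moves achieves this: 20 → 19 → 24 → 23 → 22 → 17 → 12 → 13 → 14.
Since 8 matches the lower bound, it is optimal.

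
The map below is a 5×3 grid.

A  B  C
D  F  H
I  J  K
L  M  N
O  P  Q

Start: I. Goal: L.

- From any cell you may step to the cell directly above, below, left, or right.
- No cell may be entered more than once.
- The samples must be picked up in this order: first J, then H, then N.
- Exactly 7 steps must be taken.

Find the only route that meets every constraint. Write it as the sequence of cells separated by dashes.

The waypoints must appear in the order J, H, N, with no cell reused.
Route from I: right 1 to J, up 1 to F, right 1 to H, down 2 to N, left 2 to L — 7 moves in all.
Check: order respected (J at step 1, H at step 3, N at step 5); 7 moves as required.

I - J - F - H - K - N - M - L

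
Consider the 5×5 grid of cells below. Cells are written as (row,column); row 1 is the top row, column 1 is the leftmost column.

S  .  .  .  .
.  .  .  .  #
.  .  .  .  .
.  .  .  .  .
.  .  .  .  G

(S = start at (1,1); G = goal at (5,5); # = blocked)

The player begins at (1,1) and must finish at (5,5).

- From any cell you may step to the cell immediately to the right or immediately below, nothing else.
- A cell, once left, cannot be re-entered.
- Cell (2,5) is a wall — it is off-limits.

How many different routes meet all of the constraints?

65

A right/down-only route from (1,1) to (5,5) makes exactly 4 down-moves and 4 right-moves in some order.
With no other constraints that would be C(8,4) = 70 routes.
Subtract routes through each blocked cell (inclusion–exclusion for overlaps): − through (2,5): 5 → 65.
That gives 65 routes.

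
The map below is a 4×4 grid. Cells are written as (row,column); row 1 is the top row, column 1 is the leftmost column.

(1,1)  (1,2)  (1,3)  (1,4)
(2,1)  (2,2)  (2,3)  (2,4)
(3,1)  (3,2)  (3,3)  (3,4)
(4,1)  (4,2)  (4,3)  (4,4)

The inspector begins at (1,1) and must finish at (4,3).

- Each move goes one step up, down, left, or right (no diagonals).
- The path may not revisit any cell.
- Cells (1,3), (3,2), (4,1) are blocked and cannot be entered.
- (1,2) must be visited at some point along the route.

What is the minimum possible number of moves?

5

Any route passes through (1,2) somewhere between (1,1) and (4,3). Summing Manhattan distances along the two legs ((1,1) → (1,2) → (4,3)) gives a lower bound of 1 + 4 = 5 moves.
A route of 5 moves achieves this: (1,1) → (1,2) → (2,2) → (2,3) → (3,3) → (4,3).
Since 5 matches the lower bound, it is optimal.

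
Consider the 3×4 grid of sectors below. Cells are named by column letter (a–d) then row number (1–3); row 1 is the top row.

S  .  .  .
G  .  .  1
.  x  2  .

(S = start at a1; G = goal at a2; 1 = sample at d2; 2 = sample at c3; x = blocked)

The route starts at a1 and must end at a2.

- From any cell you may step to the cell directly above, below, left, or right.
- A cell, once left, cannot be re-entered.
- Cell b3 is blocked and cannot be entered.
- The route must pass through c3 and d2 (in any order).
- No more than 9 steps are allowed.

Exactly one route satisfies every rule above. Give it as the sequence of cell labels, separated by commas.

a1, b1, c1, d1, d2, d3, c3, c2, b2, a2

The 9-move cap with required stops at c3, d2 leaves no slack for detours.
Route from a1: 3× right (reaching d1), 2× down (reaching d3), left to c3, up to c2, 2× left (reaching a2) — 9 moves in all.
Check: all required cells visited; 9 ≤ 9 moves.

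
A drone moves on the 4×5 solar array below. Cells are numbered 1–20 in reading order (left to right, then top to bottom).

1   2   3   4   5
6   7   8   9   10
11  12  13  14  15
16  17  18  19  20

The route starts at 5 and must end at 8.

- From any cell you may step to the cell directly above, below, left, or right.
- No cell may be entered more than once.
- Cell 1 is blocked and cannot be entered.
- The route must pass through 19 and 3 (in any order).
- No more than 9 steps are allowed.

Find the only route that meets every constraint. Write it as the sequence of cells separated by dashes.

5 - 10 - 15 - 20 - 19 - 14 - 9 - 4 - 3 - 8

The 9-move cap with required stops at 19, 3 leaves no slack for detours.
Route from 5: 3× down (reaching 20), left to 19, 3× up (reaching 4), left to 3, down to 8 — 9 moves in all.
Check: all required cells visited; 9 ≤ 9 moves.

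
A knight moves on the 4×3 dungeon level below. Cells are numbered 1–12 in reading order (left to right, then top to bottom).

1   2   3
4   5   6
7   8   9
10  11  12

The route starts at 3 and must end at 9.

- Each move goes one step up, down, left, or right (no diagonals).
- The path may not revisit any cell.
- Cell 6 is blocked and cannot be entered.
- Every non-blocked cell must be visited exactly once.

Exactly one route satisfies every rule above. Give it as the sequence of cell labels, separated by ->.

3 -> 2 -> 1 -> 4 -> 5 -> 8 -> 7 -> 10 -> 11 -> 12 -> 9

Need to visit all 11 open cells exactly once, starting at 3 and ending at 9.
Route from 3: left 2 to 1, down 1 to 4, right 1 to 5, down 1 to 8, left 1 to 7, down 1 to 10, right 2 to 12, up 1 to 9 — 10 moves in all.
Check: all 11 open cells covered.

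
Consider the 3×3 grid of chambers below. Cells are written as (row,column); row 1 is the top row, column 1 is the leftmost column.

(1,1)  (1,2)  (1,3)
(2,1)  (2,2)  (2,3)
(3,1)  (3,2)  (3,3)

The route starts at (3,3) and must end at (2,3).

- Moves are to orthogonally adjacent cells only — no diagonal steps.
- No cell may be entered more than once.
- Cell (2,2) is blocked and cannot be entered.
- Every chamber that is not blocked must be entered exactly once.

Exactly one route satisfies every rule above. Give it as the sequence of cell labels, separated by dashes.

(3,3) - (3,2) - (3,1) - (2,1) - (1,1) - (1,2) - (1,3) - (2,3)

Need to visit all 8 open cells exactly once, starting at (3,3) and ending at (2,3).
Cell (2,1) has only two open neighbours ((1,1) and (3,1)), so the path must pass straight through it: one of those is the cell it's entered from and the other is where it exits.
Route from (3,3): 2× left (reaching (3,1)), 2× up (reaching (1,1)), 2× right (reaching (1,3)), down to (2,3) — 7 moves in all.
Check: all 8 open cells covered.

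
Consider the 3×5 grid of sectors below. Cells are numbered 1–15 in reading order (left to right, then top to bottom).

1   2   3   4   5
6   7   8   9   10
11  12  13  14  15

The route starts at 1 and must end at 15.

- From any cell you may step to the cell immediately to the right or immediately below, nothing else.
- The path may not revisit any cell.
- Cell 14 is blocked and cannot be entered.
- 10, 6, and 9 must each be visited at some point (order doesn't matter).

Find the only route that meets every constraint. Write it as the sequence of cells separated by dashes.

Moves only go right or down, so the column and row indices never decrease.
Route from 1: down 1 to 6, right 4 to 10, down 1 to 15 — 6 moves in all.
Check: all required cells visited.

1 - 6 - 7 - 8 - 9 - 10 - 15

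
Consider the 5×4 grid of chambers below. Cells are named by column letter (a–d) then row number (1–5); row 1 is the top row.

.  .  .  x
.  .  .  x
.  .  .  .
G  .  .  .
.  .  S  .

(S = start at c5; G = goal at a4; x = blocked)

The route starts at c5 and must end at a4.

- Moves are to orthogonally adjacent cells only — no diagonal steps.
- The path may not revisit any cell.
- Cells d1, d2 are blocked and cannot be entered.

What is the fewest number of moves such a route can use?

3

The Manhattan distance from c5 to a4 is |5−4| + |3−1| = 3, so at least 3 moves are needed.
A route of 3 moves achieves this: c5 → c4 → b4 → a4.
Since 3 matches the lower bound, it is optimal.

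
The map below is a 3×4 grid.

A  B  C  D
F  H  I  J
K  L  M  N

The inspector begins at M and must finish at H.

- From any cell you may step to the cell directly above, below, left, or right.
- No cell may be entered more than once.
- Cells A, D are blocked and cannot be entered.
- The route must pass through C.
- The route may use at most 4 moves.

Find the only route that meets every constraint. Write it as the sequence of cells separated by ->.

The budget equals the shortest possible length, so every move has to be on a shortest route through the required cells.
Route from M: up 2 to C, left 1 to B, down 1 to H — 4 moves in all.
Check: all required cells visited; 4 ≤ 4 moves.

M -> I -> C -> B -> H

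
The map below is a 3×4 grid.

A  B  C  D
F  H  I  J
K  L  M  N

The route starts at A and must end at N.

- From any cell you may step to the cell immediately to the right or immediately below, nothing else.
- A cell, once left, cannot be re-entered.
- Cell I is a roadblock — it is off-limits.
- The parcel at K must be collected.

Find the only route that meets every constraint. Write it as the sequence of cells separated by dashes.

Moves only go right or down, so the column and row indices never decrease.
Route from A: down 2 to K, right 3 to N — 5 moves in all.
Check: all required cells visited.

A - F - K - L - M - N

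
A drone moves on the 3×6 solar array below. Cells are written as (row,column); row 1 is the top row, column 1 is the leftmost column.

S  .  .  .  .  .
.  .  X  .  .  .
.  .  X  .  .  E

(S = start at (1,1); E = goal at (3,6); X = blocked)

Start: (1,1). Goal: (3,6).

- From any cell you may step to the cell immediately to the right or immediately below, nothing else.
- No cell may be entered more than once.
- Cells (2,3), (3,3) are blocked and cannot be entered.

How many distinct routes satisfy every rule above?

6

A right/down-only route from (1,1) to (3,6) makes exactly 2 down-moves and 5 right-moves in some order.
With no other constraints that would be C(7,2) = 21 routes.
Subtract routes through each blocked cell (inclusion–exclusion for overlaps): − through (2,3): 12 − through (3,3): 6 + through (2,3)&(3,3): 3 → 6.
That gives 6 routes.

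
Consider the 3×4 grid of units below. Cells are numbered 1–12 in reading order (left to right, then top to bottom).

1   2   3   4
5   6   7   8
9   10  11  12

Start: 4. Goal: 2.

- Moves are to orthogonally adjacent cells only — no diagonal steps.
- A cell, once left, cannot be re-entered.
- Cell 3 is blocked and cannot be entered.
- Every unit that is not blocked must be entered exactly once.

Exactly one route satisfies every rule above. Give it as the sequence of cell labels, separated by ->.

4 -> 8 -> 12 -> 11 -> 7 -> 6 -> 10 -> 9 -> 5 -> 1 -> 2

Need to visit all 11 open cells exactly once, starting at 4 and ending at 2.
Cell 1 has only two open neighbours (5 and 2), so the path must pass straight through it: one of those is the cell it's entered from and the other is where it exits.
Route from 4: down 2 to 12, left 1 to 11, up 1 to 7, left 1 to 6, down 1 to 10, left 1 to 9, up 2 to 1, right 1 to 2 — 10 moves in all.
Check: all 11 open cells covered.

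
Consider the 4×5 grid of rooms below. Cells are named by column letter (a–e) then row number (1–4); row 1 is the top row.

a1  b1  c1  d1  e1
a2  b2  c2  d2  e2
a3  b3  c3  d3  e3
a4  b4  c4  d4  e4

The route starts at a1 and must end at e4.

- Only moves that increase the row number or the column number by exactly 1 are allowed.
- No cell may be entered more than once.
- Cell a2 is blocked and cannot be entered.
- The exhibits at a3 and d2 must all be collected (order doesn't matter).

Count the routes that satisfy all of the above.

0

A right/down-only route from a1 to e4 makes exactly 3 down-moves and 4 right-moves in some order.
With no other constraints that would be C(7,3) = 35 routes.
a3 is below but to the left of d2: going d2 → a3 would need a leftward move and a3 → d2 an upward move, so no right/down-only route can visit both required cells.
No route satisfies every constraint, so the count is 0.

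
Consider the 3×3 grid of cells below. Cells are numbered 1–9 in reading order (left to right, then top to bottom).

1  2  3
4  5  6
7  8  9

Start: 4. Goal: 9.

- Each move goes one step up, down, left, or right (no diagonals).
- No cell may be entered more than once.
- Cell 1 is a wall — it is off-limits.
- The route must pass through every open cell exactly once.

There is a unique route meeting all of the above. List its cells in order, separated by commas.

4, 7, 8, 5, 2, 3, 6, 9

Need to visit all 8 open cells exactly once, starting at 4 and ending at 9.
Cell 2 has only two open neighbours (5 and 3), so the path must pass straight through it: one of those is the cell it's entered from and the other is where it exits.
Route from 4: down 1 to 7, right 1 to 8, up 2 to 2, right 1 to 3, down 2 to 9 — 7 moves in all.
Check: all 8 open cells covered.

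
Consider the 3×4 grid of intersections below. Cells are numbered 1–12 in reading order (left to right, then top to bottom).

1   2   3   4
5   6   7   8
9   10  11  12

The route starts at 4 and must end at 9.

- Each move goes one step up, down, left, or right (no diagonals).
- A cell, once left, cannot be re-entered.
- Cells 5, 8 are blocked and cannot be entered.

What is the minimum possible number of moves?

The Manhattan distance from 4 to 9 is |1−3| + |4−1| = 5, so at least 5 moves are needed.
A route of 5 moves achieves this: 4 → 3 → 7 → 11 → 10 → 9.
Since 5 matches the lower bound, it is optimal.

5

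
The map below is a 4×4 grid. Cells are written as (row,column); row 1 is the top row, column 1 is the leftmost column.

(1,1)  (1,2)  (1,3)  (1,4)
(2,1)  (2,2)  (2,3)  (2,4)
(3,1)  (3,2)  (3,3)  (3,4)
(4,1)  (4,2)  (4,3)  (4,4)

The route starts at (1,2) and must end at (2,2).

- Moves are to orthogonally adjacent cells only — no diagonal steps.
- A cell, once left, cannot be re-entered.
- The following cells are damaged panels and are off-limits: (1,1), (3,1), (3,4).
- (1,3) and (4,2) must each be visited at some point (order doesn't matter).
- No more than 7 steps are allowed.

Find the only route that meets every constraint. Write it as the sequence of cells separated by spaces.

The budget equals the shortest possible length, so every move has to be on a shortest route through the required cells.
Route from (1,2): right 1 to (1,3), down 3 to (4,3), left 1 to (4,2), up 2 to (2,2) — 7 moves in all.
Check: all required cells visited; 7 ≤ 7 moves.

(1,2) (1,3) (2,3) (3,3) (4,3) (4,2) (3,2) (2,2)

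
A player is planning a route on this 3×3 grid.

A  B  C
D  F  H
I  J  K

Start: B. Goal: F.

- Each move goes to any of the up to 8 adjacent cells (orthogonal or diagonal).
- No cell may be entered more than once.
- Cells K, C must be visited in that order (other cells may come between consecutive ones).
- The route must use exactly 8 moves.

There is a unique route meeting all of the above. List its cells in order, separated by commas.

B, A, D, I, J, K, H, C, F

The waypoints must appear in the order K, C, with no cell reused.
Route from B: left to A, 2× down (reaching I), 2× right (reaching K), 2× up (reaching C), down-left to F — 8 moves in all.
Check: order respected (K at step 5, C at step 7); 8 moves as required.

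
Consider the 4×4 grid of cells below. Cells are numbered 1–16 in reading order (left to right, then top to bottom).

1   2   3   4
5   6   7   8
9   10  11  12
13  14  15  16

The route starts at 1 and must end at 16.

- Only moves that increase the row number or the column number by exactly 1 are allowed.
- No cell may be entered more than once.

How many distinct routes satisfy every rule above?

A right/down-only route from 1 to 16 makes exactly 3 down-moves and 3 right-moves in some order.
With no other constraints that would be C(6,3) = 20 routes.
That gives 20 routes.

20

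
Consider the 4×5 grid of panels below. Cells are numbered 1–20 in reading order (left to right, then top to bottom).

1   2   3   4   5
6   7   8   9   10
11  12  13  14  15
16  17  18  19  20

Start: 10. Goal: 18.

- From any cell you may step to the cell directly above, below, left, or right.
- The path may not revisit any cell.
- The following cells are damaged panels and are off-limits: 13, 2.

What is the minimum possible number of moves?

4

The Manhattan distance from 10 to 18 is |2−4| + |5−3| = 4, so at least 4 moves are needed.
A route of 4 moves achieves this: 10 → 15 → 20 → 19 → 18.
Since 4 matches the lower bound, it is optimal.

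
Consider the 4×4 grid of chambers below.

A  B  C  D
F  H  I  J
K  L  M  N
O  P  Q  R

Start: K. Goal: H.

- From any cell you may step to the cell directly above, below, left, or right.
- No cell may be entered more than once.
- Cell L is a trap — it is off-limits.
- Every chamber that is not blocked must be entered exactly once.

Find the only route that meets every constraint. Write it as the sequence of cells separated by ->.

K -> O -> P -> Q -> R -> N -> M -> I -> J -> D -> C -> B -> A -> F -> H

Need to visit all 15 open cells exactly once, starting at K and ending at H.
Cell D has only two open neighbours (J and C), so the path must pass straight through it: one of those is the cell it's entered from and the other is where it exits.
Route from K: down to O, 3× right (reaching R), up to N, left to M, up to I, right to J, up to D, 3× left (reaching A), down to F, right to H — 14 moves in all.
Check: all 15 open cells covered.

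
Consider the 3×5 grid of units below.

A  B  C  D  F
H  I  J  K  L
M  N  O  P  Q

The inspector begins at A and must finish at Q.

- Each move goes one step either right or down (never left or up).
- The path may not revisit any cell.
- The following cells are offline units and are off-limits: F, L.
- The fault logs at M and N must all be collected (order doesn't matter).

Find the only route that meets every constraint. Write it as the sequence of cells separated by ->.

Moves only go right or down, so the column and row indices never decrease.
Route from A: 2× down (reaching M), 4× right (reaching Q) — 6 moves in all.
Check: all required cells visited.

A -> H -> M -> N -> O -> P -> Q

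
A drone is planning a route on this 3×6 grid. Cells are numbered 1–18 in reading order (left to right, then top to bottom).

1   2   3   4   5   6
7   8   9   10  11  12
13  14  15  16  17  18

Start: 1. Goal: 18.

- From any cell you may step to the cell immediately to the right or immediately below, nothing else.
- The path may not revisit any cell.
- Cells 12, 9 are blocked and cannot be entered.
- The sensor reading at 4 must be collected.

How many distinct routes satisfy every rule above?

A right/down-only route from 1 to 18 makes exactly 2 down-moves and 5 right-moves in some order.
With no other constraints that would be C(7,2) = 21 routes.
Split at 4 and multiply the segment counts (each segment already excludes blocked cells): 1→4: 1; 4→18: 3; product = 3.
That gives 3 routes.

3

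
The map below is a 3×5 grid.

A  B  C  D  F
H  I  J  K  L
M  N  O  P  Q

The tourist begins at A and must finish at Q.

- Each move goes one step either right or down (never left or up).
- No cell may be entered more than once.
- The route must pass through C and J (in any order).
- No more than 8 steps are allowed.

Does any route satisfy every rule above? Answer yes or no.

One route that works: A → B → C → J → O → P → Q.

yes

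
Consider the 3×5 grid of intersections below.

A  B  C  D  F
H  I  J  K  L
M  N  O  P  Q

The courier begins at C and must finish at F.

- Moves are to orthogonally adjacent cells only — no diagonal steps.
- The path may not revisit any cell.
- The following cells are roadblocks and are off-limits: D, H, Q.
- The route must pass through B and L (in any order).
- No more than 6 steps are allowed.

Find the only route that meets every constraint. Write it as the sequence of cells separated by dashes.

C - B - I - J - K - L - F

Any route must reach B and L and still end at F within 6 moves, so the order of the required stops is forced.
Route from C: left 1 to B, down 1 to I, right 3 to L, up 1 to F — 6 moves in all.
Check: all required cells visited; 6 ≤ 6 moves.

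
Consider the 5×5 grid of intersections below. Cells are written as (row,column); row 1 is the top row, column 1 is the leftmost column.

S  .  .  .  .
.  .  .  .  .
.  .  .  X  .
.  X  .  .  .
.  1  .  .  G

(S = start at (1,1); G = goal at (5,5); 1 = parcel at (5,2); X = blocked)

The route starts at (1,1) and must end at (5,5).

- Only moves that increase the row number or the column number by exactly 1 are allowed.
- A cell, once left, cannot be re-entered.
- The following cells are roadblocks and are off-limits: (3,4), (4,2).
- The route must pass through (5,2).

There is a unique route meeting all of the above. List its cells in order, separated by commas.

Moves only go right or down, so the column and row indices never decrease.
Route from (1,1): down 4 to (5,1), right 4 to (5,5) — 8 moves in all.
Check: all required cells visited.

(1,1), (2,1), (3,1), (4,1), (5,1), (5,2), (5,3), (5,4), (5,5)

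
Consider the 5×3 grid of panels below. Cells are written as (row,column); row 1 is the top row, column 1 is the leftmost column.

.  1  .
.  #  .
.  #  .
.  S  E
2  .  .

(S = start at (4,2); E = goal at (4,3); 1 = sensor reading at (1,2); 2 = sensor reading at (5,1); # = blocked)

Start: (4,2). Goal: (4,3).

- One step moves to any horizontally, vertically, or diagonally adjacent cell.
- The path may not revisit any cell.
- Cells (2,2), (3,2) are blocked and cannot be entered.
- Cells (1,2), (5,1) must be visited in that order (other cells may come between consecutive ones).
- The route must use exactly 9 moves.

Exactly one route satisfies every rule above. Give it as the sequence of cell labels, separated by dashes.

(4,2) - (3,3) - (2,3) - (1,2) - (2,1) - (3,1) - (4,1) - (5,1) - (5,2) - (4,3)

The waypoints must appear in the order (1,2), (5,1), with no cell reused.
Route from (4,2): up-right 1 to (3,3), up 1 to (2,3), up-left 1 to (1,2), down-left 1 to (2,1), down 3 to (5,1), right 1 to (5,2), up-right 1 to (4,3) — 9 moves in all.
Check: order respected (1 at step 3, 2 at step 7); 9 moves as required.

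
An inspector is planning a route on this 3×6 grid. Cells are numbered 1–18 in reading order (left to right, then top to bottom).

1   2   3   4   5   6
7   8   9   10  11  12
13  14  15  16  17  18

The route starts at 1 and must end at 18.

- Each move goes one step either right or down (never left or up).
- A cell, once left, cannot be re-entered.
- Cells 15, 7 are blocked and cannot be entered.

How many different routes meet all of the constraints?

12

A right/down-only route from 1 to 18 makes exactly 2 down-moves and 5 right-moves in some order.
With no other constraints that would be C(7,2) = 21 routes.
Subtract routes through each blocked cell (inclusion–exclusion for overlaps): − through 7: 6 − through 15: 6 + through 7&15: 3 → 12.
That gives 12 routes.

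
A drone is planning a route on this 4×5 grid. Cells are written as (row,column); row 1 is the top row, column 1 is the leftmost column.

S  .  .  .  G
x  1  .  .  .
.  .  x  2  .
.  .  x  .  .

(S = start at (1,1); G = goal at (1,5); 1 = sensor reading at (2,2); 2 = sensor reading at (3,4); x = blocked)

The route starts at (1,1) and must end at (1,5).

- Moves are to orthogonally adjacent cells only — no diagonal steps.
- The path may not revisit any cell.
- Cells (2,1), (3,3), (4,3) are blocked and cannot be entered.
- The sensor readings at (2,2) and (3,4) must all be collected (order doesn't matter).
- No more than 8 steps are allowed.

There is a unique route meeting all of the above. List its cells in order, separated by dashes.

(1,1) - (1,2) - (2,2) - (2,3) - (2,4) - (3,4) - (3,5) - (2,5) - (1,5)

The 8-move cap with required stops at (2,2), (3,4) leaves no slack for detours.
Route from (1,1): right to (1,2), down to (2,2), 2× right (reaching (2,4)), down to (3,4), right to (3,5), 2× up (reaching (1,5)) — 8 moves in all.
Check: all required cells visited; 8 ≤ 8 moves.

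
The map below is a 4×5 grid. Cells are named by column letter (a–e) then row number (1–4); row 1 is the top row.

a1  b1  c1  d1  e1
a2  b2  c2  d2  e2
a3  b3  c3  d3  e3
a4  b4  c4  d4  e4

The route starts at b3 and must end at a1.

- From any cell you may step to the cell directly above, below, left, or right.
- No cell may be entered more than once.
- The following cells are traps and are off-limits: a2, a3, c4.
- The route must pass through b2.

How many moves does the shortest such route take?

Any route passes through b2 somewhere between b3 and a1. Summing Manhattan distances along the two legs (b3 → b2 → a1) gives a lower bound of 1 + 2 = 3 moves.
A route of 3 moves achieves this: b3 → b2 → b1 → a1.
Since 3 matches the lower bound, it is optimal.

3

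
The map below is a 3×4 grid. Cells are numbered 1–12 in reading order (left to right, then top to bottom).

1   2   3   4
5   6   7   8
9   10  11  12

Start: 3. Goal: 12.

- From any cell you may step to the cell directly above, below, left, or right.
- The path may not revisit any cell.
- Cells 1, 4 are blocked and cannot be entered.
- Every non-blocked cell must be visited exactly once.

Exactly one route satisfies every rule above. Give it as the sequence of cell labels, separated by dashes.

Need to visit all 10 open cells exactly once, starting at 3 and ending at 12.
Route from 3: left to 2, down to 6, left to 5, down to 9, 2× right (reaching 11), up to 7, right to 8, down to 12 — 9 moves in all.
Check: all 10 open cells covered.

3 - 2 - 6 - 5 - 9 - 10 - 11 - 7 - 8 - 12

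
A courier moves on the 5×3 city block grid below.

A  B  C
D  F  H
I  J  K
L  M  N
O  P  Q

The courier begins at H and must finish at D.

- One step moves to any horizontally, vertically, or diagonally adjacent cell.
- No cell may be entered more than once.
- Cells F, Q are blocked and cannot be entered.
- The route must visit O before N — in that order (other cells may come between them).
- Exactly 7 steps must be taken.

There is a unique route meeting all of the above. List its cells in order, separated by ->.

H -> K -> M -> O -> P -> N -> J -> D

The waypoints must appear in the order O, N, with no cell reused.
Route from H: down to K, 2× down-left (reaching O), right to P, up-right to N, 2× up-left (reaching D) — 7 moves in all.
Check: order respected (O at step 3, N at step 5); 7 moves as required.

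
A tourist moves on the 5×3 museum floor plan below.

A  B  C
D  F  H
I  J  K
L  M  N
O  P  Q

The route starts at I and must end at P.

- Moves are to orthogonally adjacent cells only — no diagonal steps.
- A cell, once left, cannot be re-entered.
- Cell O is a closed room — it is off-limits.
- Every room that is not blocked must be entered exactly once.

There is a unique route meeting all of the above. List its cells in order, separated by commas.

I, L, M, J, F, D, A, B, C, H, K, N, Q, P

Need to visit all 14 open cells exactly once, starting at I and ending at P.
Cell Q has only two open neighbours (N and P), so the path must pass straight through it: one of those is the cell it's entered from and the other is where it exits.
Route from I: down 1 to L, right 1 to M, up 2 to F, left 1 to D, up 1 to A, right 2 to C, down 4 to Q, left 1 to P — 13 moves in all.
Check: all 14 open cells covered.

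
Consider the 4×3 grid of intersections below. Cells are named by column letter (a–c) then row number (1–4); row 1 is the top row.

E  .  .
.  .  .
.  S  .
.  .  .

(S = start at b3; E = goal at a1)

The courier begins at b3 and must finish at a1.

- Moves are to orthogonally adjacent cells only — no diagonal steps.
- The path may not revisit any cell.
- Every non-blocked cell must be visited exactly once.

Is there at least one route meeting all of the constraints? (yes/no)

One route that works: b3 → b2 → b1 → c1 → c2 → c3 → c4 → b4 → a4 → a3 → a2 → a1.

yes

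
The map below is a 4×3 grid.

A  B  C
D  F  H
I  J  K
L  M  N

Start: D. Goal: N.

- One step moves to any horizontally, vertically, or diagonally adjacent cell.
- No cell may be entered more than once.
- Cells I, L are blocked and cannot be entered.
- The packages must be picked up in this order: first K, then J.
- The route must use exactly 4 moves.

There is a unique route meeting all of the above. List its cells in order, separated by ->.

The waypoints must appear in the order K, J, with no cell reused.
Route from D: right to F, down-right to K, left to J, down-right to N — 4 moves in all.
Check: order respected (K at step 2, J at step 3); 4 moves as required.

D -> F -> K -> J -> N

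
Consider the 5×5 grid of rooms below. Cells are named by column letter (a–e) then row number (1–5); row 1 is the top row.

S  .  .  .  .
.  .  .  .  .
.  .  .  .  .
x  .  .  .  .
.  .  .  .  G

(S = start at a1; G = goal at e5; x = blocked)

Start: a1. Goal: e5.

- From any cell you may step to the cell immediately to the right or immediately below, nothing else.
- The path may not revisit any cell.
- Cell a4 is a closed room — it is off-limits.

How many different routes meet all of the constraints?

A right/down-only route from a1 to e5 makes exactly 4 down-moves and 4 right-moves in some order.
With no other constraints that would be C(8,4) = 70 routes.
Subtract routes through each blocked cell (inclusion–exclusion for overlaps): − through a4: 5 → 65.
That gives 65 routes.

65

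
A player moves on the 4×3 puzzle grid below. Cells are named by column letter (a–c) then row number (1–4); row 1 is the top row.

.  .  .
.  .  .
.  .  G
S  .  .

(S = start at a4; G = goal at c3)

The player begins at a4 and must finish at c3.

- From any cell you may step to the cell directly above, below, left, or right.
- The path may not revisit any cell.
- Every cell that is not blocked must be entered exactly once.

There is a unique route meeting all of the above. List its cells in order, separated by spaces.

a4 a3 a2 a1 b1 c1 c2 b2 b3 b4 c4 c3

Need to visit all 12 open cells exactly once, starting at a4 and ending at c3.
Cell c4 has only two open neighbours (c3 and b4), so the path must pass straight through it: one of those is the cell it's entered from and the other is where it exits.
Route from a4: up 3 to a1, right 2 to c1, down 1 to c2, left 1 to b2, down 2 to b4, right 1 to c4, up 1 to c3 — 11 moves in all.
Check: all 12 open cells covered.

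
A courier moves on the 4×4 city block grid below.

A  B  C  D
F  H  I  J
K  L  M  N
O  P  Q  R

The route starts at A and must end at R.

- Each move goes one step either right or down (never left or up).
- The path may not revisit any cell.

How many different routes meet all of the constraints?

A right/down-only route from A to R makes exactly 3 down-moves and 3 right-moves in some order.
With no other constraints that would be C(6,3) = 20 routes.
That gives 20 routes.

20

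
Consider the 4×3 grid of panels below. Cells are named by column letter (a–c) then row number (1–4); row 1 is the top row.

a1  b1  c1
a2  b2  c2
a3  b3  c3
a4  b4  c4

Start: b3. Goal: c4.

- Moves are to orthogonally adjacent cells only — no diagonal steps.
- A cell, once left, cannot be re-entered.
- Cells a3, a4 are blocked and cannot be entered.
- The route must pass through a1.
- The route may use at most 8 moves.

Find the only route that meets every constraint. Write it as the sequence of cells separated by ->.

The 8-move cap with required stops at a1 leaves no slack for detours.
Route from b3: up 1 to b2, left 1 to a2, up 1 to a1, right 2 to c1, down 3 to c4 — 8 moves in all.
Check: all required cells visited; 8 ≤ 8 moves.

b3 -> b2 -> a2 -> a1 -> b1 -> c1 -> c2 -> c3 -> c4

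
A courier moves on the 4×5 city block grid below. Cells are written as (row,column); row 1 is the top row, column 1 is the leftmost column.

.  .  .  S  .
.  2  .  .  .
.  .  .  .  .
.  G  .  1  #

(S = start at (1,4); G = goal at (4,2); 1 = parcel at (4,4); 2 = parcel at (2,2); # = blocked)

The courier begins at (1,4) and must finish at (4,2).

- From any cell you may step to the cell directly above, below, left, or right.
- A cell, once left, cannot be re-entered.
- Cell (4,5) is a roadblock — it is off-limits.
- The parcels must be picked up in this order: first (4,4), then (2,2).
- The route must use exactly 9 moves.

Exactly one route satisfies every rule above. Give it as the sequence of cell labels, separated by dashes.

(1,4) - (2,4) - (3,4) - (4,4) - (4,3) - (3,3) - (2,3) - (2,2) - (3,2) - (4,2)

The waypoints must appear in the order (4,4), (2,2), with no cell reused.
Route from (1,4): 3× down (reaching (4,4)), left to (4,3), 2× up (reaching (2,3)), left to (2,2), 2× down (reaching (4,2)) — 9 moves in all.
Check: order respected (1 at step 3, 2 at step 7); 9 moves as required.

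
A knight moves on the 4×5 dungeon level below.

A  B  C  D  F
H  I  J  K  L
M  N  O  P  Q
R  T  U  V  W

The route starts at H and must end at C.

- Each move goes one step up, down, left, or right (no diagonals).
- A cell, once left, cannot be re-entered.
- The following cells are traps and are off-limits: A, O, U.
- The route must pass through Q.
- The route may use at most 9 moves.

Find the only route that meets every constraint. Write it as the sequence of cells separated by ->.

The 9-move cap with required stops at Q leaves no slack for detours.
Route from H: 3× right (reaching K), down to P, right to Q, 2× up (reaching F), 2× left (reaching C) — 9 moves in all.
Check: all required cells visited; 9 ≤ 9 moves.

H -> I -> J -> K -> P -> Q -> L -> F -> D -> C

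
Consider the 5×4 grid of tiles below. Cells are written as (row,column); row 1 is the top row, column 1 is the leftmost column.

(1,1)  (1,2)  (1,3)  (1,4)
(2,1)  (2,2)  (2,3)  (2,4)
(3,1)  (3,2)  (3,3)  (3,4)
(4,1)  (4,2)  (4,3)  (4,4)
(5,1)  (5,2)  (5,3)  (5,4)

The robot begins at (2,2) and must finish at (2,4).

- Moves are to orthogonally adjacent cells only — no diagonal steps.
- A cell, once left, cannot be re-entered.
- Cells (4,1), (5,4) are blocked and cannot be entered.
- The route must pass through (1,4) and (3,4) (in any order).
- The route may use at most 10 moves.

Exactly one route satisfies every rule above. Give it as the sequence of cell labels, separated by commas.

(2,2), (3,2), (4,2), (4,3), (4,4), (3,4), (3,3), (2,3), (1,3), (1,4), (2,4)

The budget equals the shortest possible length, so every move has to be on a shortest route through the required cells.
Route from (2,2): down 2 to (4,2), right 2 to (4,4), up 1 to (3,4), left 1 to (3,3), up 2 to (1,3), right 1 to (1,4), down 1 to (2,4) — 10 moves in all.
Check: all required cells visited; 10 ≤ 10 moves.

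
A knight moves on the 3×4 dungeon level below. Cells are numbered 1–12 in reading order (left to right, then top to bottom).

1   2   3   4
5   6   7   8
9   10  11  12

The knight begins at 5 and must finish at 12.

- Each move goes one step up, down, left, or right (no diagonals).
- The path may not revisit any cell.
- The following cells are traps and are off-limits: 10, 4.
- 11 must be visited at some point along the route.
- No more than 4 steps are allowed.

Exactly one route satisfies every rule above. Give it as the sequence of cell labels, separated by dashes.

5 - 6 - 7 - 11 - 12

The budget equals the shortest possible length, so every move has to be on a shortest route through the required cells.
Route from 5: 2× right (reaching 7), down to 11, right to 12 — 4 moves in all.
Check: all required cells visited; 4 ≤ 4 moves.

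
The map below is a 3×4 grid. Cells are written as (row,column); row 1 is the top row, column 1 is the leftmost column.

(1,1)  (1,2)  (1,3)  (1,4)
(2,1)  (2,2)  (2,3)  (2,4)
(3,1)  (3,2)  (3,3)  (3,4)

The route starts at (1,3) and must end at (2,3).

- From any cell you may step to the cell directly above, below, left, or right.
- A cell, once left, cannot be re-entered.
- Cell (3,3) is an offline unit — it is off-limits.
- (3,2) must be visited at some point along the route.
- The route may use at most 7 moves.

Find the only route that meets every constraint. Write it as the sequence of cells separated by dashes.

(1,3) - (1,2) - (1,1) - (2,1) - (3,1) - (3,2) - (2,2) - (2,3)

The 7-move cap with required stops at (3,2) leaves no slack for detours.
Route from (1,3): left 2 to (1,1), down 2 to (3,1), right 1 to (3,2), up 1 to (2,2), right 1 to (2,3) — 7 moves in all.
Check: all required cells visited; 7 ≤ 7 moves.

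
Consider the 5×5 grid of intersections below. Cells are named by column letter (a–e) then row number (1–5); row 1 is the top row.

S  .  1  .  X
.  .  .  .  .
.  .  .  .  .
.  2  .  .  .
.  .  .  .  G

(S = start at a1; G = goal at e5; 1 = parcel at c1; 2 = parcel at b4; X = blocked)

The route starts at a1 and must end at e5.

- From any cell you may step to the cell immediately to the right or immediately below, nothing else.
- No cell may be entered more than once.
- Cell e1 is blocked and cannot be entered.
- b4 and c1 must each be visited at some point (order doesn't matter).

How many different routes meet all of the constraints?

0

A right/down-only route from a1 to e5 makes exactly 4 down-moves and 4 right-moves in some order.
With no other constraints that would be C(8,4) = 70 routes.
b4 is below but to the left of c1: going c1 → b4 would need a leftward move and b4 → c1 an upward move, so no right/down-only route can visit both required cells.
No route satisfies every constraint, so the count is 0.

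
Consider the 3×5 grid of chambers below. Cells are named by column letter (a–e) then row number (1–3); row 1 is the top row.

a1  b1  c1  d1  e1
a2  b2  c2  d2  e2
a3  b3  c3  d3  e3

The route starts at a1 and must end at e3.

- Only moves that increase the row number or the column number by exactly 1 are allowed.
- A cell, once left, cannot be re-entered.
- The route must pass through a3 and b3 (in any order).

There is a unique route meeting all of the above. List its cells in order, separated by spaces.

a1 a2 a3 b3 c3 d3 e3

Moves only go right or down, so the column and row indices never decrease.
Route from a1: down 2 to a3, right 4 to e3 — 6 moves in all.
Check: all required cells visited.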